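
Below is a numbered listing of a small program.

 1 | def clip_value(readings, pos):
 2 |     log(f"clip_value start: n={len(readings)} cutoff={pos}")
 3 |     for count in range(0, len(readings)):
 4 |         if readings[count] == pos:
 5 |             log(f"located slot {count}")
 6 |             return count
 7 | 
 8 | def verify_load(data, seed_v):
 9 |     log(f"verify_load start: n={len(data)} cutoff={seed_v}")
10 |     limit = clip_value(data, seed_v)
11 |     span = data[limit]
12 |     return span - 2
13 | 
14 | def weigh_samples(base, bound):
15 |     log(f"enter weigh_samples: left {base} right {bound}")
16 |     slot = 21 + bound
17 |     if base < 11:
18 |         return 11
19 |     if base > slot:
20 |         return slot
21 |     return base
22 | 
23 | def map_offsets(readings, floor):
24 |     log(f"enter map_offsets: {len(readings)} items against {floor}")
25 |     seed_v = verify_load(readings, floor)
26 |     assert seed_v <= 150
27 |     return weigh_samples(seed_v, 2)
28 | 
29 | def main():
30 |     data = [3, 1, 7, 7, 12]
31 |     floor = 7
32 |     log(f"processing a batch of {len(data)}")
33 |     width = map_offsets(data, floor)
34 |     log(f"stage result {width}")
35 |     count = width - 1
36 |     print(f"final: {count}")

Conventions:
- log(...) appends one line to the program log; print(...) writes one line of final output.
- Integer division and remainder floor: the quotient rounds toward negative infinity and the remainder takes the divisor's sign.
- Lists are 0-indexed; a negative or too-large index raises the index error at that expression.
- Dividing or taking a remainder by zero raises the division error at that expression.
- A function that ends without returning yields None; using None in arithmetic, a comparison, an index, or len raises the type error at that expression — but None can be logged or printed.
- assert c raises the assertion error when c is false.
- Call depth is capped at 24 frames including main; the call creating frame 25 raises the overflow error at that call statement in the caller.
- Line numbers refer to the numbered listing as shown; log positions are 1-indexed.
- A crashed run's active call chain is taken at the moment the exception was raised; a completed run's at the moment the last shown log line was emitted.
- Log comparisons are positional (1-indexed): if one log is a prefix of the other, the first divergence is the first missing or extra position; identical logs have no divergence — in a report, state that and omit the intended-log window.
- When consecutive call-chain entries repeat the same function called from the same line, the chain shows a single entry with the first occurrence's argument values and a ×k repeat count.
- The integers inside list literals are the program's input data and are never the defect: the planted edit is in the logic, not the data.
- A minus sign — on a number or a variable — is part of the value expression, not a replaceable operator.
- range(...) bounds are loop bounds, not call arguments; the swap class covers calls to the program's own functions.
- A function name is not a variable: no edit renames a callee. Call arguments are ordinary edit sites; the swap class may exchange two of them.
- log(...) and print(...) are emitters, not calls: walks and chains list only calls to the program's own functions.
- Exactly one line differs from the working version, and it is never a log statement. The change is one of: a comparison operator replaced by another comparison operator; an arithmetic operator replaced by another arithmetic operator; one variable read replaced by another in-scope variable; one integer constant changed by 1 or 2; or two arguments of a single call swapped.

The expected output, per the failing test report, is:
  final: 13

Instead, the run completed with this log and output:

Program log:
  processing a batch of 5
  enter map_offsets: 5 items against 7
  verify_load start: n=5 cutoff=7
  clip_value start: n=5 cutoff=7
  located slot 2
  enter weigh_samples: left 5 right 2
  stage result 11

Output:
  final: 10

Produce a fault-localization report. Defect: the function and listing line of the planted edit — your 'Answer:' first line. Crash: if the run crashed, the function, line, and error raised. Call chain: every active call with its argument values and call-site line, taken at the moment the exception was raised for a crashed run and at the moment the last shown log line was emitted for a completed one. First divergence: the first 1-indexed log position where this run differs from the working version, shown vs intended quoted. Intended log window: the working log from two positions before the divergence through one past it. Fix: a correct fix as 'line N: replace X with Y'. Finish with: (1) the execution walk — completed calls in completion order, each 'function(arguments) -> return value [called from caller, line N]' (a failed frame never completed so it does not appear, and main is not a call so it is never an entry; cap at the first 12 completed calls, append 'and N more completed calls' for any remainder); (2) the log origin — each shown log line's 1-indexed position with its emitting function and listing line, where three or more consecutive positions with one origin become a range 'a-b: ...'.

Answer: the defect is in verify_load at line 12.
The tell: Log line 6 is where behavior first shows: 'enter weigh_samples: left 5 right 2' appears instead of 'enter weigh_samples: left 14 right 2'.
Call chain: main.
First divergence: position 6; shown 'enter weigh_samples: left 5 right 2' vs intended 'enter weigh_samples: left 14 right 2'.
Intended log window:
  4: clip_value start: n=5 cutoff=7
  5: located slot 2
  6: enter weigh_samples: left 14 right 2
  7: stage result 14
Execution walk:
  clip_value([3, 1, 7, 7, 12], 7) -> 2  [called from verify_load, line 10]
  verify_load([3, 1, 7, 7, 12], 7) -> 5  [called from map_offsets, line 25]
  weigh_samples(5, 2) -> 11  [called from map_offsets, line 27]
  map_offsets([3, 1, 7, 7, 12], 7) -> 11  [called from main, line 33]
Origin of each log line:
  1: logged in main at line 32
  2: logged in map_offsets at line 24
  3: logged in verify_load at line 9
  4: logged in clip_value at line 2
  5: logged in clip_value at line 5
  6: logged in weigh_samples at line 15
  7: logged in main at line 34
A correct fix: line 12: replace `-` with `*`.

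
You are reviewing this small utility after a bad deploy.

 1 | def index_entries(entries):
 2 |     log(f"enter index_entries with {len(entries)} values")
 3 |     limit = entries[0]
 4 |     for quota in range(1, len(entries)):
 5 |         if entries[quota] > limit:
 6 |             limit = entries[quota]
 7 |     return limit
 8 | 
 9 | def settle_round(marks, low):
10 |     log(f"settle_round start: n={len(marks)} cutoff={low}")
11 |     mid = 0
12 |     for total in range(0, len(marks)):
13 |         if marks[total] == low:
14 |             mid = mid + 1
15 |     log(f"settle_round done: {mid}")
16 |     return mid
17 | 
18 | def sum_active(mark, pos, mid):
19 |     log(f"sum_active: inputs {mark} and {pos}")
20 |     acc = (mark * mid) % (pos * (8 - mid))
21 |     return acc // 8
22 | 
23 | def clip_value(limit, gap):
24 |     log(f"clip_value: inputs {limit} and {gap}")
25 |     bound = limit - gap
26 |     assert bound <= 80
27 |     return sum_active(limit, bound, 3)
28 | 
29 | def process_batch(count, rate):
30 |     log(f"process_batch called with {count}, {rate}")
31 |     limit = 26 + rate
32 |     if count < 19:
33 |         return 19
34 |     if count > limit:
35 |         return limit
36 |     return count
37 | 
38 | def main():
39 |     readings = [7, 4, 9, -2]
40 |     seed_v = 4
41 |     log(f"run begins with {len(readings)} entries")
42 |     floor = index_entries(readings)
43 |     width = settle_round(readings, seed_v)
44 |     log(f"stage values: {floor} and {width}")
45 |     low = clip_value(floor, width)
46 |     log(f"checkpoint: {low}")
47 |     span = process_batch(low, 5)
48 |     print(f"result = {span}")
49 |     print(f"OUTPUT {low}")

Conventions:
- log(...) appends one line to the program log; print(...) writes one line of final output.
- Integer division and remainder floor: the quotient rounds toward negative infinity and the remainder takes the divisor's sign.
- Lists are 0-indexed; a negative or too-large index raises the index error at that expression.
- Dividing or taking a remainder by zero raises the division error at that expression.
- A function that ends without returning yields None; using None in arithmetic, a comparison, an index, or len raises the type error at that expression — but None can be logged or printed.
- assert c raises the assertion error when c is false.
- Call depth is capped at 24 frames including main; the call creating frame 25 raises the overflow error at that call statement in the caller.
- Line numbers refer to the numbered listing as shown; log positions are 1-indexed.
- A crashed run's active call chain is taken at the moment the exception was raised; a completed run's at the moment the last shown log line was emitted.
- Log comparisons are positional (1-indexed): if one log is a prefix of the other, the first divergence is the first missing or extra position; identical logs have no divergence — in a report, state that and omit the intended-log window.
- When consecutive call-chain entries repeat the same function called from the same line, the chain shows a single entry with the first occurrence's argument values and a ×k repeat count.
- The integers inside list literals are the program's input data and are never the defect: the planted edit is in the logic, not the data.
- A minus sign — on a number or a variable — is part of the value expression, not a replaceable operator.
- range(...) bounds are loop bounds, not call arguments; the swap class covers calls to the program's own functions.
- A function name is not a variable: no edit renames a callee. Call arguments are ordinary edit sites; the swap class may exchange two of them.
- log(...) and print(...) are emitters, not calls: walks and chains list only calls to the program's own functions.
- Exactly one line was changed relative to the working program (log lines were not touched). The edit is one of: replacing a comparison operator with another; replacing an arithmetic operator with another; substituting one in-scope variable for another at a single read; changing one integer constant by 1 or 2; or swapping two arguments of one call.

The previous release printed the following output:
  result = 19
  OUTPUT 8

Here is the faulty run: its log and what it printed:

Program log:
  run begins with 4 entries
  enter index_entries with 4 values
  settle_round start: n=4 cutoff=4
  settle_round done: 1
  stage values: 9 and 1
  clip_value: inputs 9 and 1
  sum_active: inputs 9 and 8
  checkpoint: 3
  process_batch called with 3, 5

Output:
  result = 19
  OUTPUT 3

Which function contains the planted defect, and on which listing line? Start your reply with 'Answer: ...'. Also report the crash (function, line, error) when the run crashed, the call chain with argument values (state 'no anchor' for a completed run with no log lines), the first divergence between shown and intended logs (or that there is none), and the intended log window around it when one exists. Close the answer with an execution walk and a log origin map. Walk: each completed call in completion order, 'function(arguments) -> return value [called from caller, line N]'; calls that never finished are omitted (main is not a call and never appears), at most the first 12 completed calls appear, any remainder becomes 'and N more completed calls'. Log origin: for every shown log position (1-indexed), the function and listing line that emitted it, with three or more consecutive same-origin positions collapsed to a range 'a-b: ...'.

Answer: the defect is in sum_active at line 20.
Key fact: The earliest visible damage is log position 8 — 'checkpoint: 3' rather than the intended 'checkpoint: 8'.
Call chain: main -> process_batch(3, 5) (called at line 47).
First divergence: position 8 — the shown line 'checkpoint: 3' should read 'checkpoint: 8'.
Intended log window:
  6: clip_value: inputs 9 and 1
  7: sum_active: inputs 9 and 8
  8: checkpoint: 8
  9: process_batch called with 8, 5
Execution walk:
  index_entries([7, 4, 9, -2]) -> 9  [called from main, line 42]
  settle_round([7, 4, 9, -2], 4) -> 1  [called from main, line 43]
  sum_active(9, 8, 3) -> 3  [called from clip_value, line 27]
  clip_value(9, 1) -> 3  [called from main, line 45]
  process_batch(3, 5) -> 19  [called from main, line 47]
Log origin:
  1: logged in main at line 41
  2: logged in index_entries at line 2
  3: logged in settle_round at line 10
  4: logged in settle_round at line 15
  5: logged in main at line 44
  6: logged in clip_value at line 24
  7: logged in sum_active at line 19
  8: logged in main at line 46
  9: logged in process_batch at line 30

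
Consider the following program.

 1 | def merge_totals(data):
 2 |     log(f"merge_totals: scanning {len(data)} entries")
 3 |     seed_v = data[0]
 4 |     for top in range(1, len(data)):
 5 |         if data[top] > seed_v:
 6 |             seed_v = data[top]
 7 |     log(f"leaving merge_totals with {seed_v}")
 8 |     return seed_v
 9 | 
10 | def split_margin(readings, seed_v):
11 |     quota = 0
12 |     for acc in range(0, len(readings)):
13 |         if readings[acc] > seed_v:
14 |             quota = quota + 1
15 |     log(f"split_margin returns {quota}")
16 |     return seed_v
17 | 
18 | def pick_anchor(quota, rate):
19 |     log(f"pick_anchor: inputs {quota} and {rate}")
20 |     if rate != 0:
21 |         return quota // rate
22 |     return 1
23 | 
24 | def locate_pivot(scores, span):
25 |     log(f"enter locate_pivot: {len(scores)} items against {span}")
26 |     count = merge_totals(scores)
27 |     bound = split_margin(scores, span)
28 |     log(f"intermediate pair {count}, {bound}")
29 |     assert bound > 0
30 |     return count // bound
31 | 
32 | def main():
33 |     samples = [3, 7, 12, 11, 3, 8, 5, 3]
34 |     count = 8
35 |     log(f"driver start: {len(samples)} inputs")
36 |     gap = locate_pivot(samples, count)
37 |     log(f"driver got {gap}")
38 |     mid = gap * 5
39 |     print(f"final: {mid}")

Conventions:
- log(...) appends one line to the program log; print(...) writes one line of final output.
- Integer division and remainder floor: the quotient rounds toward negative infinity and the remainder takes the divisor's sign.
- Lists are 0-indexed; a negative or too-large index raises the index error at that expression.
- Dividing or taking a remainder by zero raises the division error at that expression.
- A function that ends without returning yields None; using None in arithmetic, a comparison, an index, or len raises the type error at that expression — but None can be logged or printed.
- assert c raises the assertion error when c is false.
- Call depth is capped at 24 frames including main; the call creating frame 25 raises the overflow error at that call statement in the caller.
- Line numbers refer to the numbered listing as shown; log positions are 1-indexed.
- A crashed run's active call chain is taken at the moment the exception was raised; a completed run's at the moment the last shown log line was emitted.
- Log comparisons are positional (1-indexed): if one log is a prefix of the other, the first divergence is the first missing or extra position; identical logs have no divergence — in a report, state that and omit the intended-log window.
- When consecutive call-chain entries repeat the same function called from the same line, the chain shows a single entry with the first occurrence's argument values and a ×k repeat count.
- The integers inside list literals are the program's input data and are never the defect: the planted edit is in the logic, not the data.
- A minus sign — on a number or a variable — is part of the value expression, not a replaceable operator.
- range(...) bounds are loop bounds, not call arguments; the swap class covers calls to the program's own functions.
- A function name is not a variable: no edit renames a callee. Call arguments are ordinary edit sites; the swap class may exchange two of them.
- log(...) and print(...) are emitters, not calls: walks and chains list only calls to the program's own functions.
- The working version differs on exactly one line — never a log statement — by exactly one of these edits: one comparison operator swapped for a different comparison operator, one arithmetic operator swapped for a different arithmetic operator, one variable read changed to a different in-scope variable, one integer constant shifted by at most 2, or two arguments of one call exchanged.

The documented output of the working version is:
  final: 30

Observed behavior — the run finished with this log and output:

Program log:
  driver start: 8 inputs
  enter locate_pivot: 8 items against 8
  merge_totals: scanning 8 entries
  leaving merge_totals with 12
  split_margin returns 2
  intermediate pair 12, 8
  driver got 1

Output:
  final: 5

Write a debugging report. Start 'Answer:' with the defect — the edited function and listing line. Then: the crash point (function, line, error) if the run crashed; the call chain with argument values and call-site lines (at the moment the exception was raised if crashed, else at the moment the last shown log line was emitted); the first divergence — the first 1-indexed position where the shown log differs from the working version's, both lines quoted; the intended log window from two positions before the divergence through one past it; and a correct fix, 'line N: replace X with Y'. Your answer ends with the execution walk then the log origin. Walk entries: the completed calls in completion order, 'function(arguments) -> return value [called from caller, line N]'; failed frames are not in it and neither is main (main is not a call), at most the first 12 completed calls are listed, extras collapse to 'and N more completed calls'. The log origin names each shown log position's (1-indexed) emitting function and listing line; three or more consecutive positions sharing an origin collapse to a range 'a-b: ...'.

Answer: the defect is in split_margin at line 16.
Key fact: Position 6 is the first bad log line: 'intermediate pair 12, 8' should read 'intermediate pair 12, 2'.
Call chain: main.
First divergence: position 6; shown 'intermediate pair 12, 8' vs intended 'intermediate pair 12, 2'.
Intended log window:
  4: leaving merge_totals with 12
  5: split_margin returns 2
  6: intermediate pair 12, 2
  7: driver got 6
Execution walk:
  merge_totals([3, 7, 12, 11, 3, 8, 5, 3]) -> 12  [called from locate_pivot, line 26]
  split_margin([3, 7, 12, 11, 3, 8, 5, 3], 8) -> 8  [called from locate_pivot, line 27]
  locate_pivot([3, 7, 12, 11, 3, 8, 5, 3], 8) -> 1  [called from main, line 36]
Log origin:
  1: from main, line 35
  2: from locate_pivot, line 25
  3: from merge_totals, line 2
  4: from merge_totals, line 7
  5: from split_margin, line 15
  6: from locate_pivot, line 28
  7: from main, line 37
A correct fix: line 16: replace `seed_v` with `quota`.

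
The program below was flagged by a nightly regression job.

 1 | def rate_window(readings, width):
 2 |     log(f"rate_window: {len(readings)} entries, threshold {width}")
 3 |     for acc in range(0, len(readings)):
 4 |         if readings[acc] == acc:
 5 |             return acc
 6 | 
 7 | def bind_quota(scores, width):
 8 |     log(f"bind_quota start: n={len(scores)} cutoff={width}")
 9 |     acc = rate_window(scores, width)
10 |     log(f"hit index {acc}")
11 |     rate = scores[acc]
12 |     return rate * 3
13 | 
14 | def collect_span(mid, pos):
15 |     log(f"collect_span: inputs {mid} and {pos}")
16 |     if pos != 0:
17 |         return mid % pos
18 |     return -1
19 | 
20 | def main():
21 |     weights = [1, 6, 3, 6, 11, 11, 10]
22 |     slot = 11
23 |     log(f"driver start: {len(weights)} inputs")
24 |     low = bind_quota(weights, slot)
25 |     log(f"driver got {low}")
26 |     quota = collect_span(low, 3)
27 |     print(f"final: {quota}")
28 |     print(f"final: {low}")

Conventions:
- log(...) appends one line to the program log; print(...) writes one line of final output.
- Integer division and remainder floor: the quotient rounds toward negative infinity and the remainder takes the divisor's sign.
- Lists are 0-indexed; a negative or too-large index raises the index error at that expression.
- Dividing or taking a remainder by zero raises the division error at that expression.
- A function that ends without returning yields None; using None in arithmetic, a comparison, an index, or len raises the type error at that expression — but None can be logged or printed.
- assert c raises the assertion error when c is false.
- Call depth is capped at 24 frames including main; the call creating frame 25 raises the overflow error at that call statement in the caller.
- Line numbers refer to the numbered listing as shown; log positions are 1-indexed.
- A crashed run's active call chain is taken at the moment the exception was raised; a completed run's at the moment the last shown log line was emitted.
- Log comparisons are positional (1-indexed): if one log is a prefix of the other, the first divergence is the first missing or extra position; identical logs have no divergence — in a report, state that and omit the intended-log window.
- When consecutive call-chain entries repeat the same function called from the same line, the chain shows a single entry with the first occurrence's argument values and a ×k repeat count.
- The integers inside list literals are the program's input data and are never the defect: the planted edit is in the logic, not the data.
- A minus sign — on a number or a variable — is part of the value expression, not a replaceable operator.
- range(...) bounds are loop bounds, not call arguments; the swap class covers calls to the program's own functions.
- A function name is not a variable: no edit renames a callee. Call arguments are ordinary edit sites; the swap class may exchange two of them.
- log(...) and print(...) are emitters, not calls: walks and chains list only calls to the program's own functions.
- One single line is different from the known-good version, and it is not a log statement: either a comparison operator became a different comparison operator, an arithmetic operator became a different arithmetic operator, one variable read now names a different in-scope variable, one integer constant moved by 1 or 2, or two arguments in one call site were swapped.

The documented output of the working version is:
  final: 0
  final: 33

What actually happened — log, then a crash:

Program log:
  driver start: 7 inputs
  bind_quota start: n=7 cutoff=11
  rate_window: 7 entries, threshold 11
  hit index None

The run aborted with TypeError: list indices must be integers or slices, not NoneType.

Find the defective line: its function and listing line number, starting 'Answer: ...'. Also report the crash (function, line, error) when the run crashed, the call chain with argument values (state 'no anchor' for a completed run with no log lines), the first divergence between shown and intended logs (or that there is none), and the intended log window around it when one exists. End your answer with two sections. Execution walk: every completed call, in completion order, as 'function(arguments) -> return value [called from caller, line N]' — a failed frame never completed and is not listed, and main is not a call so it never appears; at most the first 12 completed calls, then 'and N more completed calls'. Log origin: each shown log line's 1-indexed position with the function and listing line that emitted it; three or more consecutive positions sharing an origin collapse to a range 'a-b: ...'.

Answer: the defect is in rate_window at line 4.
Key observation: Log line 4 is where behavior first shows: 'hit index None' appears instead of 'hit index 4'.
Crash: bind_quota, line 11, TypeError.
Call chain: main -> bind_quota([1, 6, 3, 6, 11, 11, 10], 11) (called at line 24).
First divergence: position 4 — the shown line 'hit index None' should read 'hit index 4'.
Intended log window:
  2: bind_quota start: n=7 cutoff=11
  3: rate_window: 7 entries, threshold 11
  4: hit index 4
  5: driver got 33
Execution walk:
  rate_window([1, 6, 3, 6, 11, 11, 10], 11) -> None  [called from bind_quota, line 9]
Origin of each log line:
  1: from main, line 23
  2: from bind_quota, line 8
  3: from rate_window, line 2
  4: from bind_quota, line 10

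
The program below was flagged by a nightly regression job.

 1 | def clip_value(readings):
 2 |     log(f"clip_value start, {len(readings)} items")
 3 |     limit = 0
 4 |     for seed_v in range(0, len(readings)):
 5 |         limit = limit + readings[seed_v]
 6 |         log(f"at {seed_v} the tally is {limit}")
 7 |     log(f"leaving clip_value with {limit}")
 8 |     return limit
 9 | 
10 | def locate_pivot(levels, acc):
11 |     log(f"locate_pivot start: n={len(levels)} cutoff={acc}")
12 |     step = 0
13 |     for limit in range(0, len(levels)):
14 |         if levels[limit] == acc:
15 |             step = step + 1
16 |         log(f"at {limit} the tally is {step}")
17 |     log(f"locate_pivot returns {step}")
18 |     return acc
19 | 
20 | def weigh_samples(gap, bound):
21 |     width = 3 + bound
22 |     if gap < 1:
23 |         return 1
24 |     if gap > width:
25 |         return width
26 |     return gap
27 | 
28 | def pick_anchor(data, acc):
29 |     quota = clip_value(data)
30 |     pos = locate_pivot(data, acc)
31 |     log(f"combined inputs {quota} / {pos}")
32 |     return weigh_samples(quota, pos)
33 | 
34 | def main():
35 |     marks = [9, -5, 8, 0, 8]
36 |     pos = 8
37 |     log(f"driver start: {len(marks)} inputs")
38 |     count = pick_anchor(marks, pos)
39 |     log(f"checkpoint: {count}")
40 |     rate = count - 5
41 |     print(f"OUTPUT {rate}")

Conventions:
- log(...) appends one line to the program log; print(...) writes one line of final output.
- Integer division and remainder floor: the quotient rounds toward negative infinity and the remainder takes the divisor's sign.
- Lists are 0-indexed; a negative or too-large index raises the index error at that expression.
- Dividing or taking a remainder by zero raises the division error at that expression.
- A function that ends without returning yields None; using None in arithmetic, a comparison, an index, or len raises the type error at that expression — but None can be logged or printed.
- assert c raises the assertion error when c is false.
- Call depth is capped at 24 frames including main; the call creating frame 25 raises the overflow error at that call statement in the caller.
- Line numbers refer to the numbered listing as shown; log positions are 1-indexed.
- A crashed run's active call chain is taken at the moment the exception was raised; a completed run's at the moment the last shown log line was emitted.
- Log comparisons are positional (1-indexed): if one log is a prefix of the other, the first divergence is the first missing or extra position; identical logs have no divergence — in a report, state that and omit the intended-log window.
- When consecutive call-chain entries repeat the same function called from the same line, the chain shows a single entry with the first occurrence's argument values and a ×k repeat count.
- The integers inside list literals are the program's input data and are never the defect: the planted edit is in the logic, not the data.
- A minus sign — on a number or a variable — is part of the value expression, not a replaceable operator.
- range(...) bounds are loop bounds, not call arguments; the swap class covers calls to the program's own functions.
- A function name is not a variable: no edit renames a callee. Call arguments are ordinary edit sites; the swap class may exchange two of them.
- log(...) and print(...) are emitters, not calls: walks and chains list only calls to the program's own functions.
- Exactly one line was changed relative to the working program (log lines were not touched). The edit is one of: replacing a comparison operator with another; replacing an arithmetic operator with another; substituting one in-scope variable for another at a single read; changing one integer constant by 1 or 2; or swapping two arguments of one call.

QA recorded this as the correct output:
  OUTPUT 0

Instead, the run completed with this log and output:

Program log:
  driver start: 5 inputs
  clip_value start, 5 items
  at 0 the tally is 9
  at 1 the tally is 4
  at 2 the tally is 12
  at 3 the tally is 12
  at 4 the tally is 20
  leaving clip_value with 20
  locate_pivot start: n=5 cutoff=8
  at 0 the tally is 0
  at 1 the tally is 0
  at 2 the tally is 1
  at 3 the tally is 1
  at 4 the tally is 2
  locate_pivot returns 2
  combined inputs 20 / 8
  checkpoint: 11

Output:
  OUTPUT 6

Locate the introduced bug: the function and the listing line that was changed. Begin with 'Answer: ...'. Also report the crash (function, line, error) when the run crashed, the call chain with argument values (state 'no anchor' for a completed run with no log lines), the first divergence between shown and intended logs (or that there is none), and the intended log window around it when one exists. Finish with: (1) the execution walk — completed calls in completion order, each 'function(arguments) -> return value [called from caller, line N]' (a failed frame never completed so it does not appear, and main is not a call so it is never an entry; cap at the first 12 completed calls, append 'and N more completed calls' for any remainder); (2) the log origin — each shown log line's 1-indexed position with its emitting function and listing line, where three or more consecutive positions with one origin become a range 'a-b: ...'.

Answer: the defect is in locate_pivot at line 18.
Key fact: Log line 16 is where behavior first shows: 'combined inputs 20 / 8' appears instead of 'combined inputs 20 / 2'.
Call chain: main.
First divergence: position 16 — the shown line 'combined inputs 20 / 8' should read 'combined inputs 20 / 2'.
Intended log window:
  14: at 4 the tally is 2
  15: locate_pivot returns 2
  16: combined inputs 20 / 2
  17: checkpoint: 5
Execution walk:
  clip_value([9, -5, 8, 0, 8]) -> 20  [called from pick_anchor, line 29]
  locate_pivot([9, -5, 8, 0, 8], 8) -> 8  [called from pick_anchor, line 30]
  weigh_samples(20, 8) -> 11  [called from pick_anchor, line 32]
  pick_anchor([9, -5, 8, 0, 8], 8) -> 11  [called from main, line 38]
Log origins:
  1 — main, line 37
  2 — clip_value, line 2
  3-7 — clip_value, line 6
  8 — clip_value, line 7
  9 — locate_pivot, line 11
  10-14 — locate_pivot, line 16
  15 — locate_pivot, line 17
  16 — pick_anchor, line 31
  17 — main, line 39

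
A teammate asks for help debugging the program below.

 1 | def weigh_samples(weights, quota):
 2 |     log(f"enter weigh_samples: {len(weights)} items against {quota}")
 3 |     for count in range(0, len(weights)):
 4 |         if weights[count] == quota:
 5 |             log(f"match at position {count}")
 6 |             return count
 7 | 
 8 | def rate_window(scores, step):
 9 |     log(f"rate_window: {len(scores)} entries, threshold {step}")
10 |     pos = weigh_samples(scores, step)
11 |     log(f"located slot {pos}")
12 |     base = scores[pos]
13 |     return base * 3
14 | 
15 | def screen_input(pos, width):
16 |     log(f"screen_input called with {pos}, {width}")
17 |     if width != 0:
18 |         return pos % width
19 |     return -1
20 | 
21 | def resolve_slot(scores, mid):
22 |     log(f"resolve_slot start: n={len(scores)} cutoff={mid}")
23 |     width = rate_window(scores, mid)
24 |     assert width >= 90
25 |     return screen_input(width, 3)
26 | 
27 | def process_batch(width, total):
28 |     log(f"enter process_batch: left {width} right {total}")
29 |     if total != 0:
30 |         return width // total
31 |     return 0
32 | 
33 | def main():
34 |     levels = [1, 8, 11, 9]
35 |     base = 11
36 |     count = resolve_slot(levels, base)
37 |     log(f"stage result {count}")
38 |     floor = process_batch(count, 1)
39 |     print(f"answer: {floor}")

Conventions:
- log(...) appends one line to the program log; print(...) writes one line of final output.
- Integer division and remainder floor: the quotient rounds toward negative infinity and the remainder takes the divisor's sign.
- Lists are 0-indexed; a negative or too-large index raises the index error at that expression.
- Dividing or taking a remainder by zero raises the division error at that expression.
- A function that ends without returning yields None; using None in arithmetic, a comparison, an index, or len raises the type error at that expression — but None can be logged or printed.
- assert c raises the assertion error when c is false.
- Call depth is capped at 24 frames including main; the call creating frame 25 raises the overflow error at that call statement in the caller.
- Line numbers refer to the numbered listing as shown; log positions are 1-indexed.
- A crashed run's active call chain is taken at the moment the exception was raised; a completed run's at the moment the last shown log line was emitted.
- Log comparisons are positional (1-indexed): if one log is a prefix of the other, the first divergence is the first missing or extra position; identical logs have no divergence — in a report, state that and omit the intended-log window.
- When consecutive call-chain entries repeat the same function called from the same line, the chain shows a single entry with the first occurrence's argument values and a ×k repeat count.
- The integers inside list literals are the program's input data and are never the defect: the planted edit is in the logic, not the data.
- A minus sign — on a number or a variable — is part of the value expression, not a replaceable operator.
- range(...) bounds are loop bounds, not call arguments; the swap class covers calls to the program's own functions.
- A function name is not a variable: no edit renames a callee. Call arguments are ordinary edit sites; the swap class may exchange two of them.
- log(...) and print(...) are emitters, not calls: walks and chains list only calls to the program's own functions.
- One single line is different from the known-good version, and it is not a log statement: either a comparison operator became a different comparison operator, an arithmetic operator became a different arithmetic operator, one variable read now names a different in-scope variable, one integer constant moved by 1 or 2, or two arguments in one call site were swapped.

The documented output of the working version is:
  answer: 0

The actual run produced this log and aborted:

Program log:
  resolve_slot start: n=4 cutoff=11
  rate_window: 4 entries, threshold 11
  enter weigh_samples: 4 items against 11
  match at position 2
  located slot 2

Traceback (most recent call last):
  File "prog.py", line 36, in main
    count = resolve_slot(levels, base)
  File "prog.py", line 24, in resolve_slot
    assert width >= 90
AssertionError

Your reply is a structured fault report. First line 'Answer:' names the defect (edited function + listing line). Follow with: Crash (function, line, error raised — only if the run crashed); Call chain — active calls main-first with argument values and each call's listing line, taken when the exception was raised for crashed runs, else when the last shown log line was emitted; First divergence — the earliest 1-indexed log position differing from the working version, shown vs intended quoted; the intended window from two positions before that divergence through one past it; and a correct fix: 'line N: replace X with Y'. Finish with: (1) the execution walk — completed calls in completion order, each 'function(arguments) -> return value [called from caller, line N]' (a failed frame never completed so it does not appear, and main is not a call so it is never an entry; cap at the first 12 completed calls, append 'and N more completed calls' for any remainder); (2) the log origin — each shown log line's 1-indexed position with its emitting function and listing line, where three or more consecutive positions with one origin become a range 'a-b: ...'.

Answer: the defect is in resolve_slot at line 24.
Core observation: A complete run would log 'screen_input called with 33, 3' next, but this one stopped at 5 lines.
Crash: resolve_slot, line 24, AssertionError.
Call chain: main -> resolve_slot([1, 8, 11, 9], 11) (called at line 36).
First divergence: position 6; the shown log stops at 5 lines while the working version next logs 'screen_input called with 33, 3'.
Intended log window:
  4: match at position 2
  5: located slot 2
  6: screen_input called with 33, 3
  7: stage result 0
Execution walk:
  weigh_samples([1, 8, 11, 9], 11) -> 2  [called from rate_window, line 10]
  rate_window([1, 8, 11, 9], 11) -> 33  [called from resolve_slot, line 23]
Log line origins:
  1: logged in resolve_slot at line 22
  2: logged in rate_window at line 9
  3: logged in weigh_samples at line 2
  4: logged in weigh_samples at line 5
  5: logged in rate_window at line 11
A correct fix: line 24: replace `>=` with `<=`.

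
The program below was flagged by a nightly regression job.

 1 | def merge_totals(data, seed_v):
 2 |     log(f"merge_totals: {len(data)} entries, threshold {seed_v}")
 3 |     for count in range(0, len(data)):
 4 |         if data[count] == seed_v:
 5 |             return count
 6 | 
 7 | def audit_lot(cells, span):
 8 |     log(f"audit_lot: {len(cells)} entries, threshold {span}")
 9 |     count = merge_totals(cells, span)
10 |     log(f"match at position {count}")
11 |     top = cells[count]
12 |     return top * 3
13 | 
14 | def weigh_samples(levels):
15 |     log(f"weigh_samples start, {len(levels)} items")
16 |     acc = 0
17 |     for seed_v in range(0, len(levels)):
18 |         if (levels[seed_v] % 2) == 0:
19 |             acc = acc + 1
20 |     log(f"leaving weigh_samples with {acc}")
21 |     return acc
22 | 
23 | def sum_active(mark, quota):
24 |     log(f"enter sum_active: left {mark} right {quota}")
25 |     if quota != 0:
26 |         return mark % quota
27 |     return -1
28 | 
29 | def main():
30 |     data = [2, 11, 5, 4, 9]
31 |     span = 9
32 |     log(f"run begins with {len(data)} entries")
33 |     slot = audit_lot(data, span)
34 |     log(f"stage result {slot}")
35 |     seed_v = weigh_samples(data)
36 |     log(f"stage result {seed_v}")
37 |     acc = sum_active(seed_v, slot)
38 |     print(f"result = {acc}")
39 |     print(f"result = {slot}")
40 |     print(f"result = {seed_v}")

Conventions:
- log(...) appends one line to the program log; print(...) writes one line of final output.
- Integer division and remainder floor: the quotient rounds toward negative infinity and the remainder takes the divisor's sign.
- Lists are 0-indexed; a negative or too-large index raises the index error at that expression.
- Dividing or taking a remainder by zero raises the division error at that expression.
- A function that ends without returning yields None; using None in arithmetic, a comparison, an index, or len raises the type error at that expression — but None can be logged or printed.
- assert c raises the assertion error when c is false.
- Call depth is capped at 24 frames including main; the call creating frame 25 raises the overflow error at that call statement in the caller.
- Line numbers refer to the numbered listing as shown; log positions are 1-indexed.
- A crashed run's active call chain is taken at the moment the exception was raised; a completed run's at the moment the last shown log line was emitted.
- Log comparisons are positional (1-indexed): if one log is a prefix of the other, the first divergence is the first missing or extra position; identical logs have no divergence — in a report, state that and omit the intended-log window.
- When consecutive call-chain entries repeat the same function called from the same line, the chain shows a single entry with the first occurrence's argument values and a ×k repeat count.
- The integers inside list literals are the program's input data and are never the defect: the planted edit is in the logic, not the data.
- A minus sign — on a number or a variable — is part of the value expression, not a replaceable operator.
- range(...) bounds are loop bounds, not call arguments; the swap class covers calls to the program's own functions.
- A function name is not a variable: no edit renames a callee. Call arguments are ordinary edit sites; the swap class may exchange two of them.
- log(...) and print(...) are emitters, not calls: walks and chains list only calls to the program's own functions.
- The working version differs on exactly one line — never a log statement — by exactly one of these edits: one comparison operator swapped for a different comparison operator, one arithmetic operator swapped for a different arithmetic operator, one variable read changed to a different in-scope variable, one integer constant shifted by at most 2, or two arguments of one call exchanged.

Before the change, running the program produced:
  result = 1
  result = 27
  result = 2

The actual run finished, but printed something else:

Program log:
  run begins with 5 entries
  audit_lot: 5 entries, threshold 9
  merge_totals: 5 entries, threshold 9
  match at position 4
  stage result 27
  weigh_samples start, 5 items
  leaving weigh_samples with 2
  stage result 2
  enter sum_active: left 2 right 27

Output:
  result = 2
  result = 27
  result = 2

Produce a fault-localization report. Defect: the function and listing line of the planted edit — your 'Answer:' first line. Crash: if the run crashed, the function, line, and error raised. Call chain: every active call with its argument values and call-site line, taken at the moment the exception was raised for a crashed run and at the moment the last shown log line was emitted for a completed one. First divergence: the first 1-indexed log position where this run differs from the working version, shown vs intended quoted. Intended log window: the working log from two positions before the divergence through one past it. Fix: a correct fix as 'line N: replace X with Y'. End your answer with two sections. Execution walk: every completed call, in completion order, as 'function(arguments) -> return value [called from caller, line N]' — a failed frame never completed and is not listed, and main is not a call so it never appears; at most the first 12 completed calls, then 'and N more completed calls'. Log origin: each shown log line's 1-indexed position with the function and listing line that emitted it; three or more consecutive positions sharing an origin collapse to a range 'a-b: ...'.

Answer: the defect is in main at line 37.
The tell: The earliest visible damage is log position 9 — 'enter sum_active: left 2 right 27' rather than the intended 'enter sum_active: left 27 right 2'.
Call chain: main -> sum_active(2, 27) (called at line 37).
First divergence: position 9; shown 'enter sum_active: left 2 right 27' vs intended 'enter sum_active: left 27 right 2'.
Intended log window:
  7: leaving weigh_samples with 2
  8: stage result 2
  9: enter sum_active: left 27 right 2
Execution walk:
  merge_totals([2, 11, 5, 4, 9], 9) -> 4  [called from audit_lot, line 9]
  audit_lot([2, 11, 5, 4, 9], 9) -> 27  [called from main, line 33]
  weigh_samples([2, 11, 5, 4, 9]) -> 2  [called from main, line 35]
  sum_active(2, 27) -> 2  [called from main, line 37]
Origin of each log line:
  1: emitted by main (line 32)
  2: emitted by audit_lot (line 8)
  3: emitted by merge_totals (line 2)
  4: emitted by audit_lot (line 10)
  5: emitted by main (line 34)
  6: emitted by weigh_samples (line 15)
  7: emitted by weigh_samples (line 20)
  8: emitted by main (line 36)
  9: emitted by sum_active (line 24)
A correct fix: line 37: replace `sum_active(seed_v, slot)` with `sum_active(slot, seed_v)`.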